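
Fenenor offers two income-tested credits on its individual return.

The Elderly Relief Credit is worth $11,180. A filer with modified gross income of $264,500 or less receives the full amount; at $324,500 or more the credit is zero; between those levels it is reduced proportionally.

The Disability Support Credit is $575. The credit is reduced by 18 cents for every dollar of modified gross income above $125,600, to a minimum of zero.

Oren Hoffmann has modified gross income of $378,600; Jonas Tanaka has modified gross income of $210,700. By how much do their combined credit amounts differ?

$11,180

Oren ($378,600): Elderly Relief Credit: $378,600 is at or above $324,500, so the credit is $0. Disability Support Credit: 18% of the $253,000 excess over $125,600 is $45,540 ≥ base, so the credit is $0. total $0 + $0 = $0
Jonas ($210,700): Elderly Relief Credit: $210,700 is at or below the $264,500 threshold, so the full $11,180 applies. Disability Support Credit: 18% of the $85,100 excess over $125,600 is $15,318 ≥ base, so the credit is $0. total $11,180 + $0 = $11,180
Difference: |$0 − $11,180| = $11,180.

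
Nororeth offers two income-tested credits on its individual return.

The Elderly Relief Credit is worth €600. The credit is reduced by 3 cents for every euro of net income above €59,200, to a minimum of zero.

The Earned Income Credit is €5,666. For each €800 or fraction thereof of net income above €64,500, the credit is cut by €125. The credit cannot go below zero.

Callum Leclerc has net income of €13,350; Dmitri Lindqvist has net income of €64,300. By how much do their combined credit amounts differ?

Callum (€13,350): Elderly Relief Credit: €13,350 is at or below the €59,200 threshold, so the full €600 applies. Earned Income Credit: €13,350 is at or below the €64,500 threshold, so the full €5,666 applies. total €600 + €5,666 = €6,266
Dmitri (€64,300): Elderly Relief Credit: 3% of the €5,100 excess over €59,200 is €153; credit = €600 − €153 = €447. Earned Income Credit: €64,300 is at or below the €64,500 threshold, so the full €5,666 applies. total €447 + €5,666 = €6,113
Difference: |€6,266 − €6,113| = €153.

€153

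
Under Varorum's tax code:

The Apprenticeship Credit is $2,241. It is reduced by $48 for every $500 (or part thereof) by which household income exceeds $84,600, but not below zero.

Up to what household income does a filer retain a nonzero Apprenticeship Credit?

$107,600

After 46 increments the reduction is 46 × $48 = $2,208, leaving $33; one more increment wipes it out. Increment 46 ends at excess 46 × $500 = $23,000, so the highest qualifying income is $84,600 + $23,000 = $107,600.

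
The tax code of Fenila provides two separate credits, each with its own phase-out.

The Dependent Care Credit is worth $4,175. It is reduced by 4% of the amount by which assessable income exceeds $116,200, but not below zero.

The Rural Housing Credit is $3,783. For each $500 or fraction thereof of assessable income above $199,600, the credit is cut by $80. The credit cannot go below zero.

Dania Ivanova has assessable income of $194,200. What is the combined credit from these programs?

$4,838

Dependent Care Credit: 4% of the $78,000 excess over $116,200 is $3,120; credit = $4,175 − $3,120 = $1,055.
Rural Housing Credit: $194,200 is at or below the $199,600 threshold, so the full $3,783 applies.
Total: $1,055 + $3,783 = $4,838.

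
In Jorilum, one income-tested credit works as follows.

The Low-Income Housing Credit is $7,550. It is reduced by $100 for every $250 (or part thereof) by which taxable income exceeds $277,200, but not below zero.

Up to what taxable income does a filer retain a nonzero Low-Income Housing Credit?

After 75 increments the reduction is 75 × $100 = $7,500, leaving $50; one more increment wipes it out. Increment 75 ends at excess 75 × $250 = $18,750, so the highest qualifying income is $277,200 + $18,750 = $295,950.

$295,950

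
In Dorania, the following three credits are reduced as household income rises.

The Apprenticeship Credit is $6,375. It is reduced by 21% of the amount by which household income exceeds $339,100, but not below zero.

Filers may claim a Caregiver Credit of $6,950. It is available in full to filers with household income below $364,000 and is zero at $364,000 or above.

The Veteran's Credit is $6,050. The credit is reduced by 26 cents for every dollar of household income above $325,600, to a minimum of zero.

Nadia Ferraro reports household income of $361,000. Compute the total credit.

Apprenticeship Credit: 21% of the $21,900 excess over $339,100 is $4,599; credit = $6,375 − $4,599 = $1,776.
Caregiver Credit: $361,000 is below the $364,000 cutoff, so the full $6,950 applies.
Veteran's Credit: 26% of the $35,400 excess over $325,600 is $9,204 ≥ base, so the credit is $0.
Total: $1,776 + $6,950 + $0 = $8,726.

$8,726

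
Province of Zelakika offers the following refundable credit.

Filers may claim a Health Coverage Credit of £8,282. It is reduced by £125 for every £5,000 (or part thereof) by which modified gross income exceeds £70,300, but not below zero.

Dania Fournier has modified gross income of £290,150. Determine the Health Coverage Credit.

£2,782

Health Coverage Credit: income exceeds £70,300 by £219,850, which is 44 full-or-partial £5,000 increments; reduction = 44 × £125 = £5,500, leaving £2,782.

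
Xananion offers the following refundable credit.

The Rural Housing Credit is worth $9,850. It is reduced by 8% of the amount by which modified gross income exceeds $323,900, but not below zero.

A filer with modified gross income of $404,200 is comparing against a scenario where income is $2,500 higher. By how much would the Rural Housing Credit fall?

At $404,200 — 8% of the $80,300 excess over $323,900 is $6,424; credit = $9,850 − $6,424 = $3,426.
At $406,700 — 8% of the $82,800 excess over $323,900 is $6,624; credit = $9,850 − $6,624 = $3,226.
Lost: $3,426 − $3,226 = $200.

$200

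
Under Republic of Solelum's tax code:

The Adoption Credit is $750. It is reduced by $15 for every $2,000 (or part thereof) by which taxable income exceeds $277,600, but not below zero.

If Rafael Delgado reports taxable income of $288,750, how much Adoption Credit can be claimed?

$660

Adoption Credit: income exceeds $277,600 by $11,150, which is 6 full-or-partial $2,000 increments; reduction = 6 × $15 = $90, leaving $660.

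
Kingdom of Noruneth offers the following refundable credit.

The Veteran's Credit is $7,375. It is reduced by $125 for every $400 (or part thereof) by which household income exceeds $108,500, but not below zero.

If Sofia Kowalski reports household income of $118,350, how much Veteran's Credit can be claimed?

Veteran's Credit: income exceeds $108,500 by $9,850, which is 25 full-or-partial $400 increments; reduction = 25 × $125 = $3,125, leaving $4,250.

$4,250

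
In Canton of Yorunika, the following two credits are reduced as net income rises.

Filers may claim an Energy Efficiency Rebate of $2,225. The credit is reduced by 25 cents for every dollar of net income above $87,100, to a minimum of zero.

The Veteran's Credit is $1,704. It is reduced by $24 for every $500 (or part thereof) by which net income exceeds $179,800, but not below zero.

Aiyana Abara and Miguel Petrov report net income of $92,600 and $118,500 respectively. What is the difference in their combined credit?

$850

Aiyana ($92,600): Energy Efficiency Rebate: 25% of the $5,500 excess over $87,100 is $1,375; credit = $2,225 − $1,375 = $850. Veteran's Credit: $92,600 is at or below the $179,800 threshold, so the full $1,704 applies. total $850 + $1,704 = $2,554
Miguel ($118,500): Energy Efficiency Rebate: 25% of the $31,400 excess over $87,100 is $7,850 ≥ base, so the credit is $0. Veteran's Credit: $118,500 is at or below the $179,800 threshold, so the full $1,704 applies. total $0 + $1,704 = $1,704
Difference: |$2,554 − $1,704| = $850.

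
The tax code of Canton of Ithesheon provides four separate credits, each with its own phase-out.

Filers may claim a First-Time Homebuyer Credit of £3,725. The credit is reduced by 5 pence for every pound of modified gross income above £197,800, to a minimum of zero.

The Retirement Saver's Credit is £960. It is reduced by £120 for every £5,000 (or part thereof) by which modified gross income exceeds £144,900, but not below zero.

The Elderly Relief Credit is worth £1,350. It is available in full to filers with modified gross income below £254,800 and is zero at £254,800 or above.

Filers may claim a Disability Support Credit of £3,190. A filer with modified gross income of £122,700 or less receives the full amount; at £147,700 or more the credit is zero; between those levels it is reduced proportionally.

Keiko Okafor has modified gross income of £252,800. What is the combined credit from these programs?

£2,325

First-Time Homebuyer Credit: 5% of the £55,000 excess over £197,800 is £2,750; credit = £3,725 − £2,750 = £975.
Retirement Saver's Credit: income exceeds £144,900 by £107,900 → 22 increments × £120 = £2,640 ≥ base, so the credit is £0.
Elderly Relief Credit: £252,800 is below the £254,800 cutoff, so the full £1,350 applies.
Disability Support Credit: £252,800 is at or above £147,700, so the credit is £0.
Total: £975 + £0 + £1,350 + £0 = £2,325.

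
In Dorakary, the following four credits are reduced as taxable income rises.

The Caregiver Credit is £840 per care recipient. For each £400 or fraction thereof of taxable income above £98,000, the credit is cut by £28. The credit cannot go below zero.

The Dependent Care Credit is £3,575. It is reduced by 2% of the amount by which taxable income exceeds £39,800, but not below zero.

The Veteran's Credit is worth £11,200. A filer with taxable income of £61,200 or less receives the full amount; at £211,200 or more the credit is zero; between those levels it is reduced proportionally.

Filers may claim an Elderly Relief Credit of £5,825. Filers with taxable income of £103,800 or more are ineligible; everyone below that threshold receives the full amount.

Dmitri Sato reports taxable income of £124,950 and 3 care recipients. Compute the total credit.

£8,928

Caregiver Credit: base = 3 × £840 = £2,520. income exceeds £98,000 by £26,950, which is 68 full-or-partial £400 increments; reduction = 68 × £28 = £1,904, leaving £616.
Dependent Care Credit: 2% of the £85,150 excess over £39,800 is £1,703; credit = £3,575 − £1,703 = £1,872.
Veteran's Credit: £124,950 is £63,750 into a £150,000 phase-out range, leaving 86,250/150,000 of the credit: £11,200 × 86,250/150,000 = £6,440.
Elderly Relief Credit: £124,950 meets or exceeds the £103,800 cutoff, so the credit is £0.
Total: £616 + £1,872 + £6,440 + £0 = £8,928.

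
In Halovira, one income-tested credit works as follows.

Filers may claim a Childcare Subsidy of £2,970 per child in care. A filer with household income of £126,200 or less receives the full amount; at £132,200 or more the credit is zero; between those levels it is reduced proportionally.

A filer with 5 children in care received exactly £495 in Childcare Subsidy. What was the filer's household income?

£132,000

Full credit = 5 × £2,970 = £14,850.
£495 is 495/14,850 of the full £14,850, so 14,355/14,850 of the £6,000 range has been used: income = £126,200 + £6,000 × 14,355/14,850 = £132,000.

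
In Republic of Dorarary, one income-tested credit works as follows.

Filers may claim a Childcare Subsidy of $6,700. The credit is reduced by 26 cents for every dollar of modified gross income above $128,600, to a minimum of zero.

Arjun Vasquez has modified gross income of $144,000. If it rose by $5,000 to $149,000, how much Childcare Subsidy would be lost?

At $144,000 — 26% of the $15,400 excess over $128,600 is $4,004; credit = $6,700 − $4,004 = $2,696.
At $149,000 — 26% of the $20,400 excess over $128,600 is $5,304; credit = $6,700 − $5,304 = $1,396.
Lost: $2,696 − $1,396 = $1,300.

$1,300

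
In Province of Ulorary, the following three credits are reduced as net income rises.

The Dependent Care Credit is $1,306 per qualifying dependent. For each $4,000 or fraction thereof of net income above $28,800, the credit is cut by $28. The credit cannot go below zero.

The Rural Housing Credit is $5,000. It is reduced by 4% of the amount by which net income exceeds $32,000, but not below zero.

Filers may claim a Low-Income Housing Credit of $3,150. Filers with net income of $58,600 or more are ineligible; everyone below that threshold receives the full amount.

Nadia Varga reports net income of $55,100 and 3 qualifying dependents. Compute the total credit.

$10,948

Dependent Care Credit: base = 3 × $1,306 = $3,918. income exceeds $28,800 by $26,300, which is 7 full-or-partial $4,000 increments; reduction = 7 × $28 = $196, leaving $3,722.
Rural Housing Credit: 4% of the $23,100 excess over $32,000 is $924; credit = $5,000 − $924 = $4,076.
Low-Income Housing Credit: $55,100 is below the $58,600 cutoff, so the full $3,150 applies.
Total: $3,722 + $4,076 + $3,150 = $10,948.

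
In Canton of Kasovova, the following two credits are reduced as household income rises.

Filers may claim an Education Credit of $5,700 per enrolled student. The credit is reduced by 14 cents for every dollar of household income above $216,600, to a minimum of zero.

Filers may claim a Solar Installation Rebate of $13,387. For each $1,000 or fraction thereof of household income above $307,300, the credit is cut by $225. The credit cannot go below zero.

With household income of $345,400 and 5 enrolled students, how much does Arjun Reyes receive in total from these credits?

Education Credit: base = 5 × $5,700 = $28,500. 14% of the $128,800 excess over $216,600 is $18,032; credit = $28,500 − $18,032 = $10,468.
Solar Installation Rebate: income exceeds $307,300 by $38,100, which is 39 full-or-partial $1,000 increments; reduction = 39 × $225 = $8,775, leaving $4,612.
Total: $10,468 + $4,612 = $15,080.

$15,080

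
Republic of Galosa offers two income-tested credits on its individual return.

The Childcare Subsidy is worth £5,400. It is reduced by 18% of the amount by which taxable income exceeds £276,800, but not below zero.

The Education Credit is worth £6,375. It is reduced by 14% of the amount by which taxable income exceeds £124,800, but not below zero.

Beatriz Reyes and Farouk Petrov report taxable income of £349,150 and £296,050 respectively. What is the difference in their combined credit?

£1,935

Beatriz (£349,150): Childcare Subsidy: 18% of the £72,350 excess over £276,800 is £13,023 ≥ base, so the credit is £0. Education Credit: 14% of the £224,350 excess over £124,800 is £31,409 ≥ base, so the credit is £0. total £0 + £0 = £0
Farouk (£296,050): Childcare Subsidy: 18% of the £19,250 excess over £276,800 is £3,465; credit = £5,400 − £3,465 = £1,935. Education Credit: 14% of the £171,250 excess over £124,800 is £23,975 ≥ base, so the credit is £0. total £1,935 + £0 = £1,935
Difference: |£0 − £1,935| = £1,935.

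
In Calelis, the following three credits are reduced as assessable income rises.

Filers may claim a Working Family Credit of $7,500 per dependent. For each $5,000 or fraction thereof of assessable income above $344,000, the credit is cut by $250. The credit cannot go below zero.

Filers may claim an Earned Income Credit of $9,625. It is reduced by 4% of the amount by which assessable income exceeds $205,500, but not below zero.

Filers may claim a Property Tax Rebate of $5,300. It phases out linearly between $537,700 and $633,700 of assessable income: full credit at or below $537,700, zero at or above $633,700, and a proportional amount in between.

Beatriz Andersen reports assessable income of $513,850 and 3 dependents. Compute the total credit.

$19,300

Working Family Credit: base = 3 × $7,500 = $22,500. income exceeds $344,000 by $169,850, which is 34 full-or-partial $5,000 increments; reduction = 34 × $250 = $8,500, leaving $14,000.
Earned Income Credit: 4% of the $308,350 excess over $205,500 is $12,334 ≥ base, so the credit is $0.
Property Tax Rebate: $513,850 is at or below the $537,700 threshold, so the full $5,300 applies.
Total: $14,000 + $0 + $5,300 = $19,300.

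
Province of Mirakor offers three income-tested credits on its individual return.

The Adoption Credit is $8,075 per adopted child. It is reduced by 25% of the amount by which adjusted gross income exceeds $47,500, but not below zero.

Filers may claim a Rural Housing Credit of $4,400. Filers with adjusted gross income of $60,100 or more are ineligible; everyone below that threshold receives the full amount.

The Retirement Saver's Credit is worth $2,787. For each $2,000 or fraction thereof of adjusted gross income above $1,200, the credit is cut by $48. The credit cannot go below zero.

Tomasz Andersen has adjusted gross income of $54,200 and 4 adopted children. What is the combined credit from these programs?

Adoption Credit: base = 4 × $8,075 = $32,300. 25% of the $6,700 excess over $47,500 is $1,675; credit = $32,300 − $1,675 = $30,625.
Rural Housing Credit: $54,200 is below the $60,100 cutoff, so the full $4,400 applies.
Retirement Saver's Credit: income exceeds $1,200 by $53,000, which is 27 full-or-partial $2,000 increments; reduction = 27 × $48 = $1,296, leaving $1,491.
Total: $30,625 + $4,400 + $1,491 = $36,516.

$36,516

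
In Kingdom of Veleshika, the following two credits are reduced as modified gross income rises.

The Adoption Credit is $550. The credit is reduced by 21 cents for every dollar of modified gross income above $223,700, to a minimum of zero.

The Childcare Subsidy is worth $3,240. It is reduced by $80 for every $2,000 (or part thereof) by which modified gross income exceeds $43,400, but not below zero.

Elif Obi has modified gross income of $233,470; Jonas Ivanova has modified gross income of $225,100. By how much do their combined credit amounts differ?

$256

Elif ($233,470): Adoption Credit: 21% of the $9,770 excess over $223,700 is $2,051.70 ≥ base, so the credit is $0. Childcare Subsidy: income exceeds $43,400 by $190,070 → 96 increments × $80 = $7,680 ≥ base, so the credit is $0. total $0 + $0 = $0
Jonas ($225,100): Adoption Credit: 21% of the $1,400 excess over $223,700 is $294; credit = $550 − $294 = $256. Childcare Subsidy: income exceeds $43,400 by $181,700 → 91 increments × $80 = $7,280 ≥ base, so the credit is $0. total $256 + $0 = $256
Difference: |$0 − $256| = $256.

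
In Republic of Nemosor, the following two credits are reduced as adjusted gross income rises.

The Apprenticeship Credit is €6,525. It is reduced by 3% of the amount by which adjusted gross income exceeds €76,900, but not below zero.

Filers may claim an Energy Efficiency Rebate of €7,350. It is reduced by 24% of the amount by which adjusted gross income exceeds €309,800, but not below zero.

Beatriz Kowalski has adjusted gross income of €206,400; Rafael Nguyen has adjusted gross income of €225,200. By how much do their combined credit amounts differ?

Beatriz (€206,400): Apprenticeship Credit: 3% of the €129,500 excess over €76,900 is €3,885; credit = €6,525 − €3,885 = €2,640. Energy Efficiency Rebate: €206,400 is at or below the €309,800 threshold, so the full €7,350 applies. total €2,640 + €7,350 = €9,990
Rafael (€225,200): Apprenticeship Credit: 3% of the €148,300 excess over €76,900 is €4,449; credit = €6,525 − €4,449 = €2,076. Energy Efficiency Rebate: €225,200 is at or below the €309,800 threshold, so the full €7,350 applies. total €2,076 + €7,350 = €9,426
Difference: |€9,990 − €9,426| = €564.

€564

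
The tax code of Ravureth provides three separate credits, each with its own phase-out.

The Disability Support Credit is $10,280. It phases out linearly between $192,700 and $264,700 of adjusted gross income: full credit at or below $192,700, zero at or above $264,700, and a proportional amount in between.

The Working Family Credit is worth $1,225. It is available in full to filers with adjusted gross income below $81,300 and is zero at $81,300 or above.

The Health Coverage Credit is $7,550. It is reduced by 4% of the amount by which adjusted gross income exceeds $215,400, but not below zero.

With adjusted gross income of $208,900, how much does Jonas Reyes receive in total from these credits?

Disability Support Credit: $208,900 is $16,200 into a $72,000 phase-out range, leaving 55,800/72,000 of the credit: $10,280 × 55,800/72,000 = $7,967.
Working Family Credit: $208,900 meets or exceeds the $81,300 cutoff, so the credit is $0.
Health Coverage Credit: $208,900 is at or below the $215,400 threshold, so the full $7,550 applies.
Total: $7,967 + $0 + $7,550 = $15,517.

$15,517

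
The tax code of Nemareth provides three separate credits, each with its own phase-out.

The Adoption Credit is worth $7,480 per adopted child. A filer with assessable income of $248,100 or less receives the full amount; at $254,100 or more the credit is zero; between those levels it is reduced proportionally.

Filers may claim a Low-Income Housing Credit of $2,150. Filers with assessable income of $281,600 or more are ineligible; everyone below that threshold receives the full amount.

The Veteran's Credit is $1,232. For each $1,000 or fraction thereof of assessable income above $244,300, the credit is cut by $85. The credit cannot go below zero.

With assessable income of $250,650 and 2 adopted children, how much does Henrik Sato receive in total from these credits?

Adoption Credit: base = 2 × $7,480 = $14,960. $250,650 is $2,550 into a $6,000 phase-out range, leaving 3,450/6,000 of the credit: $14,960 × 3,450/6,000 = $8,602.
Low-Income Housing Credit: $250,650 is below the $281,600 cutoff, so the full $2,150 applies.
Veteran's Credit: income exceeds $244,300 by $6,350, which is 7 full-or-partial $1,000 increments; reduction = 7 × $85 = $595, leaving $637.
Total: $8,602 + $2,150 + $637 = $11,389.

$11,389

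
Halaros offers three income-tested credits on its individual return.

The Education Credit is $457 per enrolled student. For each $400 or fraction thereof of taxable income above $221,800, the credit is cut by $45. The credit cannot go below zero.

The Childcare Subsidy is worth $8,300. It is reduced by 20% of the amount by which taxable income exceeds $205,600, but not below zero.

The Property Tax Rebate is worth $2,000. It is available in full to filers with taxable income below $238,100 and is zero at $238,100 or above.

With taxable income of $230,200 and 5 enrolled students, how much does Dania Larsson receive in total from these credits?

$6,720

Education Credit: base = 5 × $457 = $2,285. income exceeds $221,800 by $8,400, which is 21 full-or-partial $400 increments; reduction = 21 × $45 = $945, leaving $1,340.
Childcare Subsidy: 20% of the $24,600 excess over $205,600 is $4,920; credit = $8,300 − $4,920 = $3,380.
Property Tax Rebate: $230,200 is below the $238,100 cutoff, so the full $2,000 applies.
Total: $1,340 + $3,380 + $2,000 = $6,720.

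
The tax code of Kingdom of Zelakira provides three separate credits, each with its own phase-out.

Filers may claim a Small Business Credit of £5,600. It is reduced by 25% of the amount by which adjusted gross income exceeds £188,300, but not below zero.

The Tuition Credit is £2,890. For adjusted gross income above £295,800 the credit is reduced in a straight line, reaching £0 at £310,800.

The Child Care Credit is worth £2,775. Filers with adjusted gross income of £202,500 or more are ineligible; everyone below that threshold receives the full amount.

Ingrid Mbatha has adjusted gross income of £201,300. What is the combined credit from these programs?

£8,015

Small Business Credit: 25% of the £13,000 excess over £188,300 is £3,250; credit = £5,600 − £3,250 = £2,350.
Tuition Credit: £201,300 is at or below the £295,800 threshold, so the full £2,890 applies.
Child Care Credit: £201,300 is below the £202,500 cutoff, so the full £2,775 applies.
Total: £2,350 + £2,890 + £2,775 = £8,015.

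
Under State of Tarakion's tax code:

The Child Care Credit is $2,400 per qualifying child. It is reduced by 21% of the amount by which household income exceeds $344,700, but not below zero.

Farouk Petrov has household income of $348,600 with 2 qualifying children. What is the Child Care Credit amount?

Child Care Credit: base = 2 × $2,400 = $4,800. 21% of the $3,900 excess over $344,700 is $819; credit = $4,800 − $819 = $3,981.

$3,981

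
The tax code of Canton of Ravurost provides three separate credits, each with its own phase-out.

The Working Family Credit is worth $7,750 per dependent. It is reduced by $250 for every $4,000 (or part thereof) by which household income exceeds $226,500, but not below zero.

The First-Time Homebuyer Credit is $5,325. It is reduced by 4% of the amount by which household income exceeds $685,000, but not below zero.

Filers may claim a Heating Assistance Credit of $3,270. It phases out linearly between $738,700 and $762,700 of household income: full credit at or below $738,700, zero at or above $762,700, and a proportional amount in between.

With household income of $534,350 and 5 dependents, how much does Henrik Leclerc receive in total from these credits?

$28,095

Working Family Credit: base = 5 × $7,750 = $38,750. income exceeds $226,500 by $307,850, which is 77 full-or-partial $4,000 increments; reduction = 77 × $250 = $19,250, leaving $19,500.
First-Time Homebuyer Credit: $534,350 is at or below the $685,000 threshold, so the full $5,325 applies.
Heating Assistance Credit: $534,350 is at or below the $738,700 threshold, so the full $3,270 applies.
Total: $19,500 + $5,325 + $3,270 = $28,095.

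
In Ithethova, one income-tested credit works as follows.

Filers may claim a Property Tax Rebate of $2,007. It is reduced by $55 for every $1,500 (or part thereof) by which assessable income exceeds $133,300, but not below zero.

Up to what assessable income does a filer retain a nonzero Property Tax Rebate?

$187,300

After 36 increments the reduction is 36 × $55 = $1,980, leaving $27; one more increment wipes it out. Increment 36 ends at excess 36 × $1,500 = $54,000, so the highest qualifying income is $133,300 + $54,000 = $187,300.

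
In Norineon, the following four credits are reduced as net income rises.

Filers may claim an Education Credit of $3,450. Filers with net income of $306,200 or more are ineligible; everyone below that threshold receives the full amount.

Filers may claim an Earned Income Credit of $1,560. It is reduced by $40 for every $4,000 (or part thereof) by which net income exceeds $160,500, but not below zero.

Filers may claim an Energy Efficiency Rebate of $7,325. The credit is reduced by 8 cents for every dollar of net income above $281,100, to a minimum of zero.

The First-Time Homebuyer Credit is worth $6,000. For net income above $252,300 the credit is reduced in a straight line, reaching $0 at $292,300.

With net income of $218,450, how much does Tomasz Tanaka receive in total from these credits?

Education Credit: $218,450 is below the $306,200 cutoff, so the full $3,450 applies.
Earned Income Credit: income exceeds $160,500 by $57,950, which is 15 full-or-partial $4,000 increments; reduction = 15 × $40 = $600, leaving $960.
Energy Efficiency Rebate: $218,450 is at or below the $281,100 threshold, so the full $7,325 applies.
First-Time Homebuyer Credit: $218,450 is at or below the $252,300 threshold, so the full $6,000 applies.
Total: $3,450 + $960 + $7,325 + $6,000 = $17,735.

$17,735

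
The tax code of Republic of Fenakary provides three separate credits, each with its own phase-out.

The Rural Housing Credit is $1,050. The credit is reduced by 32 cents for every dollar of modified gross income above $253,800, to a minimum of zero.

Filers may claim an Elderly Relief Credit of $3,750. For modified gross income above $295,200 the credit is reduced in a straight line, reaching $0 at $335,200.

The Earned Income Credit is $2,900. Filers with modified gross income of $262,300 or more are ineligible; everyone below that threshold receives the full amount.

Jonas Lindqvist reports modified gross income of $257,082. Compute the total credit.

Rural Housing Credit: 32% of the $3,282 excess over $253,800 is $1,050.24 ≥ base, so the credit is $0.
Elderly Relief Credit: $257,082 is at or below the $295,200 threshold, so the full $3,750 applies.
Earned Income Credit: $257,082 is below the $262,300 cutoff, so the full $2,900 applies.
Total: $0 + $3,750 + $2,900 = $6,650.

$6,650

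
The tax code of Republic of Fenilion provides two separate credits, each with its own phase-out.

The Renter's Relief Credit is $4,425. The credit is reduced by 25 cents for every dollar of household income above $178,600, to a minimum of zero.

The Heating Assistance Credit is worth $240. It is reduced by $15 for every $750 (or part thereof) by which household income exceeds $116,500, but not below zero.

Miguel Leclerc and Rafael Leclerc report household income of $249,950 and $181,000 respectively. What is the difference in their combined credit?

Miguel ($249,950): Renter's Relief Credit: 25% of the $71,350 excess over $178,600 is $17,837.50 ≥ base, so the credit is $0. Heating Assistance Credit: income exceeds $116,500 by $133,450 → 178 increments × $15 = $2,670 ≥ base, so the credit is $0. total $0 + $0 = $0
Rafael ($181,000): Renter's Relief Credit: 25% of the $2,400 excess over $178,600 is $600; credit = $4,425 − $600 = $3,825. Heating Assistance Credit: income exceeds $116,500 by $64,500 → 86 increments × $15 = $1,290 ≥ base, so the credit is $0. total $3,825 + $0 = $3,825
Difference: |$0 − $3,825| = $3,825.

$3,825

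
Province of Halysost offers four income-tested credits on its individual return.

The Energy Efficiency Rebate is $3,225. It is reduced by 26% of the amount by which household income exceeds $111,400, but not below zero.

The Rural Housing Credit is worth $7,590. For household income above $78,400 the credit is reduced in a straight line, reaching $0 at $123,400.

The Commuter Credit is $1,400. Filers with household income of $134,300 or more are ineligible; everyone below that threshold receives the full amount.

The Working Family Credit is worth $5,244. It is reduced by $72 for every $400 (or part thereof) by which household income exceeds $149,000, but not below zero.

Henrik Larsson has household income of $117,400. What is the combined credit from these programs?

Energy Efficiency Rebate: 26% of the $6,000 excess over $111,400 is $1,560; credit = $3,225 − $1,560 = $1,665.
Rural Housing Credit: $117,400 is $39,000 into a $45,000 phase-out range, leaving 6,000/45,000 of the credit: $7,590 × 6,000/45,000 = $1,012.
Commuter Credit: $117,400 is below the $134,300 cutoff, so the full $1,400 applies.
Working Family Credit: $117,400 is at or below the $149,000 threshold, so the full $5,244 applies.
Total: $1,665 + $1,012 + $1,400 + $5,244 = $9,321.

$9,321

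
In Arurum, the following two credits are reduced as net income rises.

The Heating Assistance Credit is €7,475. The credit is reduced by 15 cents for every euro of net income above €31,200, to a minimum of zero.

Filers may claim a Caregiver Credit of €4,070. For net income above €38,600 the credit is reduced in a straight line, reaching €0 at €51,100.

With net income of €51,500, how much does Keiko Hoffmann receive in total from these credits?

Heating Assistance Credit: 15% of the €20,300 excess over €31,200 is €3,045; credit = €7,475 − €3,045 = €4,430.
Caregiver Credit: €51,500 is at or above €51,100, so the credit is €0.
Total: €4,430 + €0 = €4,430.

€4,430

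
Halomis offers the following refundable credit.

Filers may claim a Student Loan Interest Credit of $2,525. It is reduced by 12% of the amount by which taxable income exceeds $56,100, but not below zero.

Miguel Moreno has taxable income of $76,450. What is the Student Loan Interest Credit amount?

Student Loan Interest Credit: 12% of the $20,350 excess over $56,100 is $2,442; credit = $2,525 − $2,442 = $83.

$83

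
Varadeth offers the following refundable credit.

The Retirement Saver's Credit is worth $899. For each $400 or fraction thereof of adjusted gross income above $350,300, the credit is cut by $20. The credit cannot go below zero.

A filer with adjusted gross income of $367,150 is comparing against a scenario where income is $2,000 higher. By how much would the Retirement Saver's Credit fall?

$39

At $367,150 — income exceeds $350,300 by $16,850, which is 43 full-or-partial $400 increments; reduction = 43 × $20 = $860, leaving $39.
At $369,150 — income exceeds $350,300 by $18,850 → 48 increments × $20 = $960 ≥ base, so the credit is $0.
Lost: $39 − $0 = $39.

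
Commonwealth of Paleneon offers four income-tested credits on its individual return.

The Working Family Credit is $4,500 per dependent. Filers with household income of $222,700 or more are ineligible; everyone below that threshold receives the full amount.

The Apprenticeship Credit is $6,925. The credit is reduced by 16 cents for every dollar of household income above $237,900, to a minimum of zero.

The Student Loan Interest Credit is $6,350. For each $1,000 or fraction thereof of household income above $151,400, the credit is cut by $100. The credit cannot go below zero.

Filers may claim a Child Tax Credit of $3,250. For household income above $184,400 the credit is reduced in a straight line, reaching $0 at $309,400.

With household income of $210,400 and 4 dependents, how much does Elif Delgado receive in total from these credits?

Working Family Credit: base = 4 × $4,500 = $18,000. $210,400 is below the $222,700 cutoff, so the full $18,000 applies.
Apprenticeship Credit: $210,400 is at or below the $237,900 threshold, so the full $6,925 applies.
Student Loan Interest Credit: income exceeds $151,400 by $59,000, which is 59 full-or-partial $1,000 increments; reduction = 59 × $100 = $5,900, leaving $450.
Child Tax Credit: $210,400 is $26,000 into a $125,000 phase-out range, leaving 99,000/125,000 of the credit: $3,250 × 99,000/125,000 = $2,574.
Total: $18,000 + $6,925 + $450 + $2,574 = $27,949.

$27,949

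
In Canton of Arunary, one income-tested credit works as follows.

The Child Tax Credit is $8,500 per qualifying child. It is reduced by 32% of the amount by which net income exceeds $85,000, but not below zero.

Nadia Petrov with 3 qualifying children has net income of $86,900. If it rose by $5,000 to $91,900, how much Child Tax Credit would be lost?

$1,600

At $86,900 — base = 3 × $8,500 = $25,500. 32% of the $1,900 excess over $85,000 is $608; credit = $25,500 − $608 = $24,892.
At $91,900 — base = 3 × $8,500 = $25,500. 32% of the $6,900 excess over $85,000 is $2,208; credit = $25,500 − $2,208 = $23,292.
Lost: $24,892 − $23,292 = $1,600.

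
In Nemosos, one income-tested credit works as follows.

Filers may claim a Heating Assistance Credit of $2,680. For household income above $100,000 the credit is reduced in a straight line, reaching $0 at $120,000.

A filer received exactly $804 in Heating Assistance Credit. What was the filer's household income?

$804 is 804/2,680 of the full $2,680, so 1,876/2,680 of the $20,000 range has been used: income = $100,000 + $20,000 × 1,876/2,680 = $114,000.

$114,000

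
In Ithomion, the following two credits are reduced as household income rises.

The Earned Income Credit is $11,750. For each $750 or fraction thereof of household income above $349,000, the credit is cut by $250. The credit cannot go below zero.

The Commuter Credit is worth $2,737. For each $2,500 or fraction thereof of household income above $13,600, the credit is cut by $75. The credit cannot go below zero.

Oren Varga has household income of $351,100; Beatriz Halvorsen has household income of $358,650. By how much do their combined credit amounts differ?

Oren ($351,100): Earned Income Credit: income exceeds $349,000 by $2,100, which is 3 full-or-partial $750 increments; reduction = 3 × $250 = $750, leaving $11,000. Commuter Credit: income exceeds $13,600 by $337,500 → 135 increments × $75 = $10,125 ≥ base, so the credit is $0. total $11,000 + $0 = $11,000
Beatriz ($358,650): Earned Income Credit: income exceeds $349,000 by $9,650, which is 13 full-or-partial $750 increments; reduction = 13 × $250 = $3,250, leaving $8,500. Commuter Credit: income exceeds $13,600 by $345,050 → 139 increments × $75 = $10,425 ≥ base, so the credit is $0. total $8,500 + $0 = $8,500
Difference: |$11,000 − $8,500| = $2,500.

$2,500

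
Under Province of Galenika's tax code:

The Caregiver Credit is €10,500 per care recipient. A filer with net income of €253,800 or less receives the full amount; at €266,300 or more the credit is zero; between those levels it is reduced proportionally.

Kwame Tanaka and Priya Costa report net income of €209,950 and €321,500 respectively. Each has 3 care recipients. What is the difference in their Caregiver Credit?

€31,500

Kwame (€209,950): Caregiver Credit: base = 3 × €10,500 = €31,500. €209,950 is at or below the €253,800 threshold, so the full €31,500 applies.
Priya (€321,500): Caregiver Credit: base = 3 × €10,500 = €31,500. €321,500 is at or above €266,300, so the credit is €0.
Difference: |€31,500 − €0| = €31,500.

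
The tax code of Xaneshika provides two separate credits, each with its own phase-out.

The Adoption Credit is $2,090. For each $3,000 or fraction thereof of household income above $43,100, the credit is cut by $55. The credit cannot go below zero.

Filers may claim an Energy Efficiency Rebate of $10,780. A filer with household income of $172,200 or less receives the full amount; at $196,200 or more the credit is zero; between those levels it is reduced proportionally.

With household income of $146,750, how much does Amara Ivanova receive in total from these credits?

$10,945

Adoption Credit: income exceeds $43,100 by $103,650, which is 35 full-or-partial $3,000 increments; reduction = 35 × $55 = $1,925, leaving $165.
Energy Efficiency Rebate: $146,750 is at or below the $172,200 threshold, so the full $10,780 applies.
Total: $165 + $10,780 = $10,945.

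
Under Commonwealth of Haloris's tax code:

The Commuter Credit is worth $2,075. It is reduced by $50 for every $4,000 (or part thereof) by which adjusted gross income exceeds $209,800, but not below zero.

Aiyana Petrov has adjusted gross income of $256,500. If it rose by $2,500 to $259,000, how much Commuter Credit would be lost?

$50

At $256,500 — income exceeds $209,800 by $46,700, which is 12 full-or-partial $4,000 increments; reduction = 12 × $50 = $600, leaving $1,475.
At $259,000 — income exceeds $209,800 by $49,200, which is 13 full-or-partial $4,000 increments; reduction = 13 × $50 = $650, leaving $1,425.
Lost: $1,475 − $1,425 = $50.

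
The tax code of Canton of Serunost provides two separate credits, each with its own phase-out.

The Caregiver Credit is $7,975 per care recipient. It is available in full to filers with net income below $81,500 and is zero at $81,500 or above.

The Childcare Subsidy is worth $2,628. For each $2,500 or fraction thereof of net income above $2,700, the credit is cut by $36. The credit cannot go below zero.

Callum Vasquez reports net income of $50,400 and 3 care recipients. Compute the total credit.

$25,833

Caregiver Credit: base = 3 × $7,975 = $23,925. $50,400 is below the $81,500 cutoff, so the full $23,925 applies.
Childcare Subsidy: income exceeds $2,700 by $47,700, which is 20 full-or-partial $2,500 increments; reduction = 20 × $36 = $720, leaving $1,908.
Total: $23,925 + $1,908 = $25,833.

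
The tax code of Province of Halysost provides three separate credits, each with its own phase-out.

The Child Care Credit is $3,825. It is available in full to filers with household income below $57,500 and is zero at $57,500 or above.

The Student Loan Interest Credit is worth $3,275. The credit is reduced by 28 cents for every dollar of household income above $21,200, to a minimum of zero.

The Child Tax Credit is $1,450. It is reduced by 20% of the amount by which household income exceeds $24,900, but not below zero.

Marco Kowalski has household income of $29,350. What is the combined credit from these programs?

$5,378

Child Care Credit: $29,350 is below the $57,500 cutoff, so the full $3,825 applies.
Student Loan Interest Credit: 28% of the $8,150 excess over $21,200 is $2,282; credit = $3,275 − $2,282 = $993.
Child Tax Credit: 20% of the $4,450 excess over $24,900 is $890; credit = $1,450 − $890 = $560.
Total: $3,825 + $993 + $560 = $5,378.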